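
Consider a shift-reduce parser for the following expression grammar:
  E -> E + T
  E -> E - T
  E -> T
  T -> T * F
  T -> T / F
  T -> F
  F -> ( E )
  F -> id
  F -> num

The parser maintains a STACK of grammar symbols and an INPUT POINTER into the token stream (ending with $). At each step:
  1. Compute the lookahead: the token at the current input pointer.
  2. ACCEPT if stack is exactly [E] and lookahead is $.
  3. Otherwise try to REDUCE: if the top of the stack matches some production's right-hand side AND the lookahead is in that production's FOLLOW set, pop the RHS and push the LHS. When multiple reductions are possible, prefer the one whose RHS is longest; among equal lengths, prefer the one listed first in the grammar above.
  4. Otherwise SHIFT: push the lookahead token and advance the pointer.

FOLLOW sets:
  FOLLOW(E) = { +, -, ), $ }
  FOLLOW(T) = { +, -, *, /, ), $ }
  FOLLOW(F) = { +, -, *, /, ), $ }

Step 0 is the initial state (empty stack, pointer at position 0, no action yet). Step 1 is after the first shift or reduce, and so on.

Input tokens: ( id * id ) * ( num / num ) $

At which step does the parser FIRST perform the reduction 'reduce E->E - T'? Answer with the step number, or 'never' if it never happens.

Step 1: shift (. Stack=[(] ptr=1 lookahead=id remaining=[id * id ) * ( num / num ) $]
Step 2: shift id. Stack=[( id] ptr=2 lookahead=* remaining=[* id ) * ( num / num ) $]
Step 3: reduce F->id. Stack=[( F] ptr=2 lookahead=* remaining=[* id ) * ( num / num ) $]
Step 4: reduce T->F. Stack=[( T] ptr=2 lookahead=* remaining=[* id ) * ( num / num ) $]
Step 5: shift *. Stack=[( T *] ptr=3 lookahead=id remaining=[id ) * ( num / num ) $]
Step 6: shift id. Stack=[( T * id] ptr=4 lookahead=) remaining=[) * ( num / num ) $]
Step 7: reduce F->id. Stack=[( T * F] ptr=4 lookahead=) remaining=[) * ( num / num ) $]
Step 8: reduce T->T * F. Stack=[( T] ptr=4 lookahead=) remaining=[) * ( num / num ) $]
Step 9: reduce E->T. Stack=[( E] ptr=4 lookahead=) remaining=[) * ( num / num ) $]
Step 10: shift ). Stack=[( E )] ptr=5 lookahead=* remaining=[* ( num / num ) $]
Step 11: reduce F->( E ). Stack=[F] ptr=5 lookahead=* remaining=[* ( num / num ) $]
Step 12: reduce T->F. Stack=[T] ptr=5 lookahead=* remaining=[* ( num / num ) $]
Step 13: shift *. Stack=[T *] ptr=6 lookahead=( remaining=[( num / num ) $]
Step 14: shift (. Stack=[T * (] ptr=7 lookahead=num remaining=[num / num ) $]
Step 15: shift num. Stack=[T * ( num] ptr=8 lookahead=/ remaining=[/ num ) $]
Step 16: reduce F->num. Stack=[T * ( F] ptr=8 lookahead=/ remaining=[/ num ) $]
Step 17: reduce T->F. Stack=[T * ( T] ptr=8 lookahead=/ remaining=[/ num ) $]
Step 18: shift /. Stack=[T * ( T /] ptr=9 lookahead=num remaining=[num ) $]
Step 19: shift num. Stack=[T * ( T / num] ptr=10 lookahead=) remaining=[) $]
Step 20: reduce F->num. Stack=[T * ( T / F] ptr=10 lookahead=) remaining=[) $]
Step 21: reduce T->T / F. Stack=[T * ( T] ptr=10 lookahead=) remaining=[) $]
Step 22: reduce E->T. Stack=[T * ( E] ptr=10 lookahead=) remaining=[) $]
Step 23: shift ). Stack=[T * ( E )] ptr=11 lookahead=$ remaining=[$]
Step 24: reduce F->( E ). Stack=[T * F] ptr=11 lookahead=$ remaining=[$]
Step 25: reduce T->T * F. Stack=[T] ptr=11 lookahead=$ remaining=[$]
Step 26: reduce E->T. Stack=[E] ptr=11 lookahead=$ remaining=[$]
Step 27: accept. Stack=[E] ptr=11 lookahead=$ remaining=[$]

Answer: never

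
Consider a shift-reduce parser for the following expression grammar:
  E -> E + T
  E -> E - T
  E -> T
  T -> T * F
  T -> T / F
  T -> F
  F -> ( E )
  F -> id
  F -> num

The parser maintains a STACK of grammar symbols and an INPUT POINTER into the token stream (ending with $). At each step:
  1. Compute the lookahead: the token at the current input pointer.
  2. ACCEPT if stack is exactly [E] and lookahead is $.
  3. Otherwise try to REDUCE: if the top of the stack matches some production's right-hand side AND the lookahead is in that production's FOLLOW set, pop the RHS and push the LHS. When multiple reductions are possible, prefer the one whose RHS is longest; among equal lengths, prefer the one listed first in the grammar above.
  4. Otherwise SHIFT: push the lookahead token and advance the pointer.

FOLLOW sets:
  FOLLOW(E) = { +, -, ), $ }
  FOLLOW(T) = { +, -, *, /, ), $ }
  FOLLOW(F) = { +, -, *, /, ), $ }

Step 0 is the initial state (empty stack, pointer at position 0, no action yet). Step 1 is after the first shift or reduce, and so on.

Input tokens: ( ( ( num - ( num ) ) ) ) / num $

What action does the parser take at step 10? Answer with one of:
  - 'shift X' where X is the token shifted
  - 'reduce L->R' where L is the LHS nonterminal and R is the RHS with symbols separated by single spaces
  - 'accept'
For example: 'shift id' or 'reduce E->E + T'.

Answer: shift num

Derivation:
Step 1: shift (. Stack=[(] ptr=1 lookahead=( remaining=[( ( num - ( num ) ) ) ) / num $]
Step 2: shift (. Stack=[( (] ptr=2 lookahead=( remaining=[( num - ( num ) ) ) ) / num $]
Step 3: shift (. Stack=[( ( (] ptr=3 lookahead=num remaining=[num - ( num ) ) ) ) / num $]
Step 4: shift num. Stack=[( ( ( num] ptr=4 lookahead=- remaining=[- ( num ) ) ) ) / num $]
Step 5: reduce F->num. Stack=[( ( ( F] ptr=4 lookahead=- remaining=[- ( num ) ) ) ) / num $]
Step 6: reduce T->F. Stack=[( ( ( T] ptr=4 lookahead=- remaining=[- ( num ) ) ) ) / num $]
Step 7: reduce E->T. Stack=[( ( ( E] ptr=4 lookahead=- remaining=[- ( num ) ) ) ) / num $]
Step 8: shift -. Stack=[( ( ( E -] ptr=5 lookahead=( remaining=[( num ) ) ) ) / num $]
Step 9: shift (. Stack=[( ( ( E - (] ptr=6 lookahead=num remaining=[num ) ) ) ) / num $]
Step 10: shift num. Stack=[( ( ( E - ( num] ptr=7 lookahead=) remaining=[) ) ) ) / num $]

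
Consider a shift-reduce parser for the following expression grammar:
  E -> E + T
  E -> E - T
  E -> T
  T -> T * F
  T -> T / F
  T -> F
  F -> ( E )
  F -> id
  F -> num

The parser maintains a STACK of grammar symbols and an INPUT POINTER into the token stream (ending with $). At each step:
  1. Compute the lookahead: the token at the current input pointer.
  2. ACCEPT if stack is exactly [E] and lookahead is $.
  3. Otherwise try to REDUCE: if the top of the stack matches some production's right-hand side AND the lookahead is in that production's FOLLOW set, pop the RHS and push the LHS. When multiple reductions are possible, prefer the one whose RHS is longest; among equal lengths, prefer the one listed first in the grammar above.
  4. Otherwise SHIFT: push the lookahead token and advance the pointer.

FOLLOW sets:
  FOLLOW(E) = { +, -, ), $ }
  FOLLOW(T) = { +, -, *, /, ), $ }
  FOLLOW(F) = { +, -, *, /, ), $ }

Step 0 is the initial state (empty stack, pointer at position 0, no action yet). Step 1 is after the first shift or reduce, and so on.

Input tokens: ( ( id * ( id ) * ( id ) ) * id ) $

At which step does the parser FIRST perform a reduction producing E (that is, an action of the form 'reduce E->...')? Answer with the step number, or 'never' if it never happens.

Step 1: shift (. Stack=[(] ptr=1 lookahead=( remaining=[( id * ( id ) * ( id ) ) * id ) $]
Step 2: shift (. Stack=[( (] ptr=2 lookahead=id remaining=[id * ( id ) * ( id ) ) * id ) $]
Step 3: shift id. Stack=[( ( id] ptr=3 lookahead=* remaining=[* ( id ) * ( id ) ) * id ) $]
Step 4: reduce F->id. Stack=[( ( F] ptr=3 lookahead=* remaining=[* ( id ) * ( id ) ) * id ) $]
Step 5: reduce T->F. Stack=[( ( T] ptr=3 lookahead=* remaining=[* ( id ) * ( id ) ) * id ) $]
Step 6: shift *. Stack=[( ( T *] ptr=4 lookahead=( remaining=[( id ) * ( id ) ) * id ) $]
Step 7: shift (. Stack=[( ( T * (] ptr=5 lookahead=id remaining=[id ) * ( id ) ) * id ) $]
Step 8: shift id. Stack=[( ( T * ( id] ptr=6 lookahead=) remaining=[) * ( id ) ) * id ) $]
Step 9: reduce F->id. Stack=[( ( T * ( F] ptr=6 lookahead=) remaining=[) * ( id ) ) * id ) $]
Step 10: reduce T->F. Stack=[( ( T * ( T] ptr=6 lookahead=) remaining=[) * ( id ) ) * id ) $]
Step 11: reduce E->T. Stack=[( ( T * ( E] ptr=6 lookahead=) remaining=[) * ( id ) ) * id ) $]

Answer: 11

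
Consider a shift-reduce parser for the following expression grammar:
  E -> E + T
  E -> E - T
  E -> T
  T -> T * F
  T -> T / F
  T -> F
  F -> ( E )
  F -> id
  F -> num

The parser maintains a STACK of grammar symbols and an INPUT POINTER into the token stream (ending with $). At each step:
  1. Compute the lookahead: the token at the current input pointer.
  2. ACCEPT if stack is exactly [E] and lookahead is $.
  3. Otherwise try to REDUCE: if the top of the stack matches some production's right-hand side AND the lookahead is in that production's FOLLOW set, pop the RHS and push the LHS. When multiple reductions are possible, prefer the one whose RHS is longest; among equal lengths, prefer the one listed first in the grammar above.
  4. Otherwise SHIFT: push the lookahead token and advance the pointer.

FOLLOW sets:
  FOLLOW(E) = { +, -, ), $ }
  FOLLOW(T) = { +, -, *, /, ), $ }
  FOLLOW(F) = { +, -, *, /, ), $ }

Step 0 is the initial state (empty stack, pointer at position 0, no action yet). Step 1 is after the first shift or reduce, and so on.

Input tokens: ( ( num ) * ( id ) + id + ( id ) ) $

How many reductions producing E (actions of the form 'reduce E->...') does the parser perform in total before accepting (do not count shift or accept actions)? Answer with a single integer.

Step 1: shift (. Stack=[(] ptr=1 lookahead=( remaining=[( num ) * ( id ) + id + ( id ) ) $]
Step 2: shift (. Stack=[( (] ptr=2 lookahead=num remaining=[num ) * ( id ) + id + ( id ) ) $]
Step 3: shift num. Stack=[( ( num] ptr=3 lookahead=) remaining=[) * ( id ) + id + ( id ) ) $]
Step 4: reduce F->num. Stack=[( ( F] ptr=3 lookahead=) remaining=[) * ( id ) + id + ( id ) ) $]
Step 5: reduce T->F. Stack=[( ( T] ptr=3 lookahead=) remaining=[) * ( id ) + id + ( id ) ) $]
Step 6: reduce E->T. Stack=[( ( E] ptr=3 lookahead=) remaining=[) * ( id ) + id + ( id ) ) $]
Step 7: shift ). Stack=[( ( E )] ptr=4 lookahead=* remaining=[* ( id ) + id + ( id ) ) $]
Step 8: reduce F->( E ). Stack=[( F] ptr=4 lookahead=* remaining=[* ( id ) + id + ( id ) ) $]
Step 9: reduce T->F. Stack=[( T] ptr=4 lookahead=* remaining=[* ( id ) + id + ( id ) ) $]
Step 10: shift *. Stack=[( T *] ptr=5 lookahead=( remaining=[( id ) + id + ( id ) ) $]
Step 11: shift (. Stack=[( T * (] ptr=6 lookahead=id remaining=[id ) + id + ( id ) ) $]
Step 12: shift id. Stack=[( T * ( id] ptr=7 lookahead=) remaining=[) + id + ( id ) ) $]
Step 13: reduce F->id. Stack=[( T * ( F] ptr=7 lookahead=) remaining=[) + id + ( id ) ) $]
Step 14: reduce T->F. Stack=[( T * ( T] ptr=7 lookahead=) remaining=[) + id + ( id ) ) $]
Step 15: reduce E->T. Stack=[( T * ( E] ptr=7 lookahead=) remaining=[) + id + ( id ) ) $]
Step 16: shift ). Stack=[( T * ( E )] ptr=8 lookahead=+ remaining=[+ id + ( id ) ) $]
Step 17: reduce F->( E ). Stack=[( T * F] ptr=8 lookahead=+ remaining=[+ id + ( id ) ) $]
Step 18: reduce T->T * F. Stack=[( T] ptr=8 lookahead=+ remaining=[+ id + ( id ) ) $]
Step 19: reduce E->T. Stack=[( E] ptr=8 lookahead=+ remaining=[+ id + ( id ) ) $]
Step 20: shift +. Stack=[( E +] ptr=9 lookahead=id remaining=[id + ( id ) ) $]
Step 21: shift id. Stack=[( E + id] ptr=10 lookahead=+ remaining=[+ ( id ) ) $]
Step 22: reduce F->id. Stack=[( E + F] ptr=10 lookahead=+ remaining=[+ ( id ) ) $]
Step 23: reduce T->F. Stack=[( E + T] ptr=10 lookahead=+ remaining=[+ ( id ) ) $]
Step 24: reduce E->E + T. Stack=[( E] ptr=10 lookahead=+ remaining=[+ ( id ) ) $]
Step 25: shift +. Stack=[( E +] ptr=11 lookahead=( remaining=[( id ) ) $]
Step 26: shift (. Stack=[( E + (] ptr=12 lookahead=id remaining=[id ) ) $]
Step 27: shift id. Stack=[( E + ( id] ptr=13 lookahead=) remaining=[) ) $]
Step 28: reduce F->id. Stack=[( E + ( F] ptr=13 lookahead=) remaining=[) ) $]
Step 29: reduce T->F. Stack=[( E + ( T] ptr=13 lookahead=) remaining=[) ) $]
Step 30: reduce E->T. Stack=[( E + ( E] ptr=13 lookahead=) remaining=[) ) $]
Step 31: shift ). Stack=[( E + ( E )] ptr=14 lookahead=) remaining=[) $]
Step 32: reduce F->( E ). Stack=[( E + F] ptr=14 lookahead=) remaining=[) $]
Step 33: reduce T->F. Stack=[( E + T] ptr=14 lookahead=) remaining=[) $]
Step 34: reduce E->E + T. Stack=[( E] ptr=14 lookahead=) remaining=[) $]
Step 35: shift ). Stack=[( E )] ptr=15 lookahead=$ remaining=[$]
Step 36: reduce F->( E ). Stack=[F] ptr=15 lookahead=$ remaining=[$]
Step 37: reduce T->F. Stack=[T] ptr=15 lookahead=$ remaining=[$]
Step 38: reduce E->T. Stack=[E] ptr=15 lookahead=$ remaining=[$]
Step 39: accept. Stack=[E] ptr=15 lookahead=$ remaining=[$]

Answer: 7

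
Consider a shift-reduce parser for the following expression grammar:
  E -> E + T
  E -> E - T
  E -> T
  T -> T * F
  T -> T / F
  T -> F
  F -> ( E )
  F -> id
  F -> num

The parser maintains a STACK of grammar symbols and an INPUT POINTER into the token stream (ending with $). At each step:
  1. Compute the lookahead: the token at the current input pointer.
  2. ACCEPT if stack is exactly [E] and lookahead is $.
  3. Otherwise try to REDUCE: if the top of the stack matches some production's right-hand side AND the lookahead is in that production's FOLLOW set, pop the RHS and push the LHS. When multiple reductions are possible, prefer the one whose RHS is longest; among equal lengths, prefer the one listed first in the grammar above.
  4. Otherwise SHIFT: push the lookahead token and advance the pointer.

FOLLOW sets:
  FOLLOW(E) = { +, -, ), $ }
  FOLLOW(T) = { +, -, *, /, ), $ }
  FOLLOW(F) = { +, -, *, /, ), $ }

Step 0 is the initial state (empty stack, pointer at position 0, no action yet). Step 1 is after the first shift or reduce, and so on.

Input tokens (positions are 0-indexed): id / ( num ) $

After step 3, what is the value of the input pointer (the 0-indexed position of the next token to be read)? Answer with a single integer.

Step 1: shift id. Stack=[id] ptr=1 lookahead=/ remaining=[/ ( num ) $]
Step 2: reduce F->id. Stack=[F] ptr=1 lookahead=/ remaining=[/ ( num ) $]
Step 3: reduce T->F. Stack=[T] ptr=1 lookahead=/ remaining=[/ ( num ) $]

Answer: 1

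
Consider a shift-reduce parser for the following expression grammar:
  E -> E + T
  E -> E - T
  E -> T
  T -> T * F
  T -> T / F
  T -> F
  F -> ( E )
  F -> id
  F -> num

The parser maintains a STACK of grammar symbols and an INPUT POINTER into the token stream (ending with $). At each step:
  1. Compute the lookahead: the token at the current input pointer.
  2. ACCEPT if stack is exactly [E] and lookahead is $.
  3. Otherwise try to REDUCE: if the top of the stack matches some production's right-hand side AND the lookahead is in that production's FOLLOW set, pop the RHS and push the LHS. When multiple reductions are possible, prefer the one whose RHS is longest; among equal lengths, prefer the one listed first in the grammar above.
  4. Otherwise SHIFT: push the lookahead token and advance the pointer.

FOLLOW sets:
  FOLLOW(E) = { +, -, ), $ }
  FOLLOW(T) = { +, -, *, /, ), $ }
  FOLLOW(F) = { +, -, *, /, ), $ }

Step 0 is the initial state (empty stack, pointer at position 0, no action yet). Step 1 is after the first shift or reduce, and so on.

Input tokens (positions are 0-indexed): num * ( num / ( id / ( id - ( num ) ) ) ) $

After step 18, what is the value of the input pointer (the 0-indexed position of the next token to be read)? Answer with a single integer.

Step 1: shift num. Stack=[num] ptr=1 lookahead=* remaining=[* ( num / ( id / ( id - ( num ) ) ) ) $]
Step 2: reduce F->num. Stack=[F] ptr=1 lookahead=* remaining=[* ( num / ( id / ( id - ( num ) ) ) ) $]
Step 3: reduce T->F. Stack=[T] ptr=1 lookahead=* remaining=[* ( num / ( id / ( id - ( num ) ) ) ) $]
Step 4: shift *. Stack=[T *] ptr=2 lookahead=( remaining=[( num / ( id / ( id - ( num ) ) ) ) $]
Step 5: shift (. Stack=[T * (] ptr=3 lookahead=num remaining=[num / ( id / ( id - ( num ) ) ) ) $]
Step 6: shift num. Stack=[T * ( num] ptr=4 lookahead=/ remaining=[/ ( id / ( id - ( num ) ) ) ) $]
Step 7: reduce F->num. Stack=[T * ( F] ptr=4 lookahead=/ remaining=[/ ( id / ( id - ( num ) ) ) ) $]
Step 8: reduce T->F. Stack=[T * ( T] ptr=4 lookahead=/ remaining=[/ ( id / ( id - ( num ) ) ) ) $]
Step 9: shift /. Stack=[T * ( T /] ptr=5 lookahead=( remaining=[( id / ( id - ( num ) ) ) ) $]
Step 10: shift (. Stack=[T * ( T / (] ptr=6 lookahead=id remaining=[id / ( id - ( num ) ) ) ) $]
Step 11: shift id. Stack=[T * ( T / ( id] ptr=7 lookahead=/ remaining=[/ ( id - ( num ) ) ) ) $]
Step 12: reduce F->id. Stack=[T * ( T / ( F] ptr=7 lookahead=/ remaining=[/ ( id - ( num ) ) ) ) $]
Step 13: reduce T->F. Stack=[T * ( T / ( T] ptr=7 lookahead=/ remaining=[/ ( id - ( num ) ) ) ) $]
Step 14: shift /. Stack=[T * ( T / ( T /] ptr=8 lookahead=( remaining=[( id - ( num ) ) ) ) $]
Step 15: shift (. Stack=[T * ( T / ( T / (] ptr=9 lookahead=id remaining=[id - ( num ) ) ) ) $]
Step 16: shift id. Stack=[T * ( T / ( T / ( id] ptr=10 lookahead=- remaining=[- ( num ) ) ) ) $]
Step 17: reduce F->id. Stack=[T * ( T / ( T / ( F] ptr=10 lookahead=- remaining=[- ( num ) ) ) ) $]
Step 18: reduce T->F. Stack=[T * ( T / ( T / ( T] ptr=10 lookahead=- remaining=[- ( num ) ) ) ) $]

Answer: 10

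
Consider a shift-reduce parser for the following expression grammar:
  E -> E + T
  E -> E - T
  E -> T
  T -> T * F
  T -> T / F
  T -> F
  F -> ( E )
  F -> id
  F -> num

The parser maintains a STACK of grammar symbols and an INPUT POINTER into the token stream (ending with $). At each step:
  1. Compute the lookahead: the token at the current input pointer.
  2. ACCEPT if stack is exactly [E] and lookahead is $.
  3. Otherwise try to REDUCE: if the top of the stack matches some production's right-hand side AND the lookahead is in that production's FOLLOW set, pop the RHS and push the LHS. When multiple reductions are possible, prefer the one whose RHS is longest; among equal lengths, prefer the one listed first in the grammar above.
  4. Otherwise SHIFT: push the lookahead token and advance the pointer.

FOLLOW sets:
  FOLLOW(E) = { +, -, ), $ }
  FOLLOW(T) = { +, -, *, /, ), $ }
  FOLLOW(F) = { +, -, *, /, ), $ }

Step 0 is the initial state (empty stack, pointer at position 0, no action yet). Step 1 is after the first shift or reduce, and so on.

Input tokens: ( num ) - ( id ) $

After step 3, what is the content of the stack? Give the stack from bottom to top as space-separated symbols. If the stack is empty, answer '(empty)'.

Step 1: shift (. Stack=[(] ptr=1 lookahead=num remaining=[num ) - ( id ) $]
Step 2: shift num. Stack=[( num] ptr=2 lookahead=) remaining=[) - ( id ) $]
Step 3: reduce F->num. Stack=[( F] ptr=2 lookahead=) remaining=[) - ( id ) $]

Answer: ( F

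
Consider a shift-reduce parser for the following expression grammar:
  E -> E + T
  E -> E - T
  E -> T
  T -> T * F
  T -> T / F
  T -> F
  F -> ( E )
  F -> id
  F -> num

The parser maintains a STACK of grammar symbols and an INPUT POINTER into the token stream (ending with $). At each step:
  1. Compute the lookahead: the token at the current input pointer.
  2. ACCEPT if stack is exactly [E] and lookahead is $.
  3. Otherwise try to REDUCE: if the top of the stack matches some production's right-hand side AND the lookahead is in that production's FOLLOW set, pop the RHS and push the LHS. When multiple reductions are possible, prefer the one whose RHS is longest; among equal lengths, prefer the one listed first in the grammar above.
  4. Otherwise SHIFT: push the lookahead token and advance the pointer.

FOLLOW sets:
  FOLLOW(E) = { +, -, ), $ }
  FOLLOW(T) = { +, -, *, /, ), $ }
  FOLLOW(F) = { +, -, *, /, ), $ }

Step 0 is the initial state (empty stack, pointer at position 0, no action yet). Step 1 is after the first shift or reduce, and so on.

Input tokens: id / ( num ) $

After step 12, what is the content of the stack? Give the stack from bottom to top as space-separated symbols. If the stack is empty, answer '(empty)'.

Answer: T

Derivation:
Step 1: shift id. Stack=[id] ptr=1 lookahead=/ remaining=[/ ( num ) $]
Step 2: reduce F->id. Stack=[F] ptr=1 lookahead=/ remaining=[/ ( num ) $]
Step 3: reduce T->F. Stack=[T] ptr=1 lookahead=/ remaining=[/ ( num ) $]
Step 4: shift /. Stack=[T /] ptr=2 lookahead=( remaining=[( num ) $]
Step 5: shift (. Stack=[T / (] ptr=3 lookahead=num remaining=[num ) $]
Step 6: shift num. Stack=[T / ( num] ptr=4 lookahead=) remaining=[) $]
Step 7: reduce F->num. Stack=[T / ( F] ptr=4 lookahead=) remaining=[) $]
Step 8: reduce T->F. Stack=[T / ( T] ptr=4 lookahead=) remaining=[) $]
Step 9: reduce E->T. Stack=[T / ( E] ptr=4 lookahead=) remaining=[) $]
Step 10: shift ). Stack=[T / ( E )] ptr=5 lookahead=$ remaining=[$]
Step 11: reduce F->( E ). Stack=[T / F] ptr=5 lookahead=$ remaining=[$]
Step 12: reduce T->T / F. Stack=[T] ptr=5 lookahead=$ remaining=[$]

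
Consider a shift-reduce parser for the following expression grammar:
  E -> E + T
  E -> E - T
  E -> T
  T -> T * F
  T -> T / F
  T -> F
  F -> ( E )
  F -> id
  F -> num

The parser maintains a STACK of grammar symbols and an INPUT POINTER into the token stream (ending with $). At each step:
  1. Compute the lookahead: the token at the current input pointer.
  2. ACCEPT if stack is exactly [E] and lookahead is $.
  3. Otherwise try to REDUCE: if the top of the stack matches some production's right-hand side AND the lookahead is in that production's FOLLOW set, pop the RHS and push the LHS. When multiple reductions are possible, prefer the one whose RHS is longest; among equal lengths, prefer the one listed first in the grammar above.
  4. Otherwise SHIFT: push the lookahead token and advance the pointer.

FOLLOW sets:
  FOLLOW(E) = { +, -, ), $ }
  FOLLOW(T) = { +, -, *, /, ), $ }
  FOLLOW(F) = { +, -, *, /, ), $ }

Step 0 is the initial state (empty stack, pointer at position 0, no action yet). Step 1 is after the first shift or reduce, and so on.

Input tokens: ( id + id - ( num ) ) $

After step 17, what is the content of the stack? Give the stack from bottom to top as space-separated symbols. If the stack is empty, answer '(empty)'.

Step 1: shift (. Stack=[(] ptr=1 lookahead=id remaining=[id + id - ( num ) ) $]
Step 2: shift id. Stack=[( id] ptr=2 lookahead=+ remaining=[+ id - ( num ) ) $]
Step 3: reduce F->id. Stack=[( F] ptr=2 lookahead=+ remaining=[+ id - ( num ) ) $]
Step 4: reduce T->F. Stack=[( T] ptr=2 lookahead=+ remaining=[+ id - ( num ) ) $]
Step 5: reduce E->T. Stack=[( E] ptr=2 lookahead=+ remaining=[+ id - ( num ) ) $]
Step 6: shift +. Stack=[( E +] ptr=3 lookahead=id remaining=[id - ( num ) ) $]
Step 7: shift id. Stack=[( E + id] ptr=4 lookahead=- remaining=[- ( num ) ) $]
Step 8: reduce F->id. Stack=[( E + F] ptr=4 lookahead=- remaining=[- ( num ) ) $]
Step 9: reduce T->F. Stack=[( E + T] ptr=4 lookahead=- remaining=[- ( num ) ) $]
Step 10: reduce E->E + T. Stack=[( E] ptr=4 lookahead=- remaining=[- ( num ) ) $]
Step 11: shift -. Stack=[( E -] ptr=5 lookahead=( remaining=[( num ) ) $]
Step 12: shift (. Stack=[( E - (] ptr=6 lookahead=num remaining=[num ) ) $]
Step 13: shift num. Stack=[( E - ( num] ptr=7 lookahead=) remaining=[) ) $]
Step 14: reduce F->num. Stack=[( E - ( F] ptr=7 lookahead=) remaining=[) ) $]
Step 15: reduce T->F. Stack=[( E - ( T] ptr=7 lookahead=) remaining=[) ) $]
Step 16: reduce E->T. Stack=[( E - ( E] ptr=7 lookahead=) remaining=[) ) $]
Step 17: shift ). Stack=[( E - ( E )] ptr=8 lookahead=) remaining=[) $]

Answer: ( E - ( E )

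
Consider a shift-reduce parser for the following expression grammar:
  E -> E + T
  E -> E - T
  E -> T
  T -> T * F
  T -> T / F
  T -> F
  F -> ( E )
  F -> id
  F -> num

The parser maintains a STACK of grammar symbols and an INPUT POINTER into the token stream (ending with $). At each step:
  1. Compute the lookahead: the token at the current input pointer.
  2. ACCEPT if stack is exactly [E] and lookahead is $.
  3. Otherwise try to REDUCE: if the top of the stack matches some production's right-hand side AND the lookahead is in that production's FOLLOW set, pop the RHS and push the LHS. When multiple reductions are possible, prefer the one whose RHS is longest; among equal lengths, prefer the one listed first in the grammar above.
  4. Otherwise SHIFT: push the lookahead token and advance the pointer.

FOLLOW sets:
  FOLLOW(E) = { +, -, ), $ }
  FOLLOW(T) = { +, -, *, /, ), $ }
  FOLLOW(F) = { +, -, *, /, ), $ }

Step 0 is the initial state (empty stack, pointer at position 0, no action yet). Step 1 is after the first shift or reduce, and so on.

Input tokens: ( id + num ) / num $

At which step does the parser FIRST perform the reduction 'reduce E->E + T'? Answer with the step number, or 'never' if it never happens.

Answer: 10

Derivation:
Step 1: shift (. Stack=[(] ptr=1 lookahead=id remaining=[id + num ) / num $]
Step 2: shift id. Stack=[( id] ptr=2 lookahead=+ remaining=[+ num ) / num $]
Step 3: reduce F->id. Stack=[( F] ptr=2 lookahead=+ remaining=[+ num ) / num $]
Step 4: reduce T->F. Stack=[( T] ptr=2 lookahead=+ remaining=[+ num ) / num $]
Step 5: reduce E->T. Stack=[( E] ptr=2 lookahead=+ remaining=[+ num ) / num $]
Step 6: shift +. Stack=[( E +] ptr=3 lookahead=num remaining=[num ) / num $]
Step 7: shift num. Stack=[( E + num] ptr=4 lookahead=) remaining=[) / num $]
Step 8: reduce F->num. Stack=[( E + F] ptr=4 lookahead=) remaining=[) / num $]
Step 9: reduce T->F. Stack=[( E + T] ptr=4 lookahead=) remaining=[) / num $]
Step 10: reduce E->E + T. Stack=[( E] ptr=4 lookahead=) remaining=[) / num $]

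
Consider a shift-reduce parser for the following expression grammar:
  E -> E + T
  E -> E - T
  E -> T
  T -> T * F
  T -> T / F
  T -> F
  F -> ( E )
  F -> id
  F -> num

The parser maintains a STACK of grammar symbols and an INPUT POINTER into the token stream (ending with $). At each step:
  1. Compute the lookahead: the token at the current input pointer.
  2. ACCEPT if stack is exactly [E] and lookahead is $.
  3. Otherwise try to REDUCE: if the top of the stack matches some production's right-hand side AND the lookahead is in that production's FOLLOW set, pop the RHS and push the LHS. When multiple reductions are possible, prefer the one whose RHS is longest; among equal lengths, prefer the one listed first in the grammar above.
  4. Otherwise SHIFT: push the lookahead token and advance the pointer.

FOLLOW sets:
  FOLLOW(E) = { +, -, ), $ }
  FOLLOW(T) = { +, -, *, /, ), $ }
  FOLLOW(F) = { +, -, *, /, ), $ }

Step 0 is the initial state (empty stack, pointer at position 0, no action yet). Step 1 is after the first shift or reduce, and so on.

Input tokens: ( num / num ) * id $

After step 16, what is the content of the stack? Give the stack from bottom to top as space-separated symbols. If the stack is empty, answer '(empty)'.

Step 1: shift (. Stack=[(] ptr=1 lookahead=num remaining=[num / num ) * id $]
Step 2: shift num. Stack=[( num] ptr=2 lookahead=/ remaining=[/ num ) * id $]
Step 3: reduce F->num. Stack=[( F] ptr=2 lookahead=/ remaining=[/ num ) * id $]
Step 4: reduce T->F. Stack=[( T] ptr=2 lookahead=/ remaining=[/ num ) * id $]
Step 5: shift /. Stack=[( T /] ptr=3 lookahead=num remaining=[num ) * id $]
Step 6: shift num. Stack=[( T / num] ptr=4 lookahead=) remaining=[) * id $]
Step 7: reduce F->num. Stack=[( T / F] ptr=4 lookahead=) remaining=[) * id $]
Step 8: reduce T->T / F. Stack=[( T] ptr=4 lookahead=) remaining=[) * id $]
Step 9: reduce E->T. Stack=[( E] ptr=4 lookahead=) remaining=[) * id $]
Step 10: shift ). Stack=[( E )] ptr=5 lookahead=* remaining=[* id $]
Step 11: reduce F->( E ). Stack=[F] ptr=5 lookahead=* remaining=[* id $]
Step 12: reduce T->F. Stack=[T] ptr=5 lookahead=* remaining=[* id $]
Step 13: shift *. Stack=[T *] ptr=6 lookahead=id remaining=[id $]
Step 14: shift id. Stack=[T * id] ptr=7 lookahead=$ remaining=[$]
Step 15: reduce F->id. Stack=[T * F] ptr=7 lookahead=$ remaining=[$]
Step 16: reduce T->T * F. Stack=[T] ptr=7 lookahead=$ remaining=[$]

Answer: T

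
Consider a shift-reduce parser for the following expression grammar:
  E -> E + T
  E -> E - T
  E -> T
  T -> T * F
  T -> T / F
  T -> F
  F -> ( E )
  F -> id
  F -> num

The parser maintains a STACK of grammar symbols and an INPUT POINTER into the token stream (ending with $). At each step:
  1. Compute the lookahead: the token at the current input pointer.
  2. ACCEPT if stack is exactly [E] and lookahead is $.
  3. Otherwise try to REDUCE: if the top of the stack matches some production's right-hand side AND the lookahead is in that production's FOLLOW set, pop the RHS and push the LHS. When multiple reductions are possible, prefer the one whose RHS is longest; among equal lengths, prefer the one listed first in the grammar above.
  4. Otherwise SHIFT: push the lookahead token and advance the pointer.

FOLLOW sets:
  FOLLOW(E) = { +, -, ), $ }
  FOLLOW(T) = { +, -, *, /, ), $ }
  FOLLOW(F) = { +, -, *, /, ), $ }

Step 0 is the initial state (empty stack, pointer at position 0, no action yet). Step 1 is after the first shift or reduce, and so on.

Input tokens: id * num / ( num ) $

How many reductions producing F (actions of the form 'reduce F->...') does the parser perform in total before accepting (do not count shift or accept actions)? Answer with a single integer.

Answer: 4

Derivation:
Step 1: shift id. Stack=[id] ptr=1 lookahead=* remaining=[* num / ( num ) $]
Step 2: reduce F->id. Stack=[F] ptr=1 lookahead=* remaining=[* num / ( num ) $]
Step 3: reduce T->F. Stack=[T] ptr=1 lookahead=* remaining=[* num / ( num ) $]
Step 4: shift *. Stack=[T *] ptr=2 lookahead=num remaining=[num / ( num ) $]
Step 5: shift num. Stack=[T * num] ptr=3 lookahead=/ remaining=[/ ( num ) $]
Step 6: reduce F->num. Stack=[T * F] ptr=3 lookahead=/ remaining=[/ ( num ) $]
Step 7: reduce T->T * F. Stack=[T] ptr=3 lookahead=/ remaining=[/ ( num ) $]
Step 8: shift /. Stack=[T /] ptr=4 lookahead=( remaining=[( num ) $]
Step 9: shift (. Stack=[T / (] ptr=5 lookahead=num remaining=[num ) $]
Step 10: shift num. Stack=[T / ( num] ptr=6 lookahead=) remaining=[) $]
Step 11: reduce F->num. Stack=[T / ( F] ptr=6 lookahead=) remaining=[) $]
Step 12: reduce T->F. Stack=[T / ( T] ptr=6 lookahead=) remaining=[) $]
Step 13: reduce E->T. Stack=[T / ( E] ptr=6 lookahead=) remaining=[) $]
Step 14: shift ). Stack=[T / ( E )] ptr=7 lookahead=$ remaining=[$]
Step 15: reduce F->( E ). Stack=[T / F] ptr=7 lookahead=$ remaining=[$]
Step 16: reduce T->T / F. Stack=[T] ptr=7 lookahead=$ remaining=[$]
Step 17: reduce E->T. Stack=[E] ptr=7 lookahead=$ remaining=[$]
Step 18: accept. Stack=[E] ptr=7 lookahead=$ remaining=[$]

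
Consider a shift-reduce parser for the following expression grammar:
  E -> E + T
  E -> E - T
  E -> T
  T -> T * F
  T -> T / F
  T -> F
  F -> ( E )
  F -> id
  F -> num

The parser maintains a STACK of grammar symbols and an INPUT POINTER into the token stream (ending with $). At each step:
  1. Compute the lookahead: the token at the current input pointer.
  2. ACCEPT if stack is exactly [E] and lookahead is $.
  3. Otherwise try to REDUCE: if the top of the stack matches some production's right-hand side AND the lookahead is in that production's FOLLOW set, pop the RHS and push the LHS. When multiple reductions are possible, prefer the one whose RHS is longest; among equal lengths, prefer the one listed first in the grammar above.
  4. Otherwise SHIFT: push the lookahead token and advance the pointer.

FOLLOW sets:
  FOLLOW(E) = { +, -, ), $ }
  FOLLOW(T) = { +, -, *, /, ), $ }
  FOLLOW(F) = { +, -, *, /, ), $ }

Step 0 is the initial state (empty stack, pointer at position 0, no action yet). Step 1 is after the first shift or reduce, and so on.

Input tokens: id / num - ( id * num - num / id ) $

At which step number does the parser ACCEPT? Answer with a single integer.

Answer: 32

Derivation:
Step 1: shift id. Stack=[id] ptr=1 lookahead=/ remaining=[/ num - ( id * num - num / id ) $]
Step 2: reduce F->id. Stack=[F] ptr=1 lookahead=/ remaining=[/ num - ( id * num - num / id ) $]
Step 3: reduce T->F. Stack=[T] ptr=1 lookahead=/ remaining=[/ num - ( id * num - num / id ) $]
Step 4: shift /. Stack=[T /] ptr=2 lookahead=num remaining=[num - ( id * num - num / id ) $]
Step 5: shift num. Stack=[T / num] ptr=3 lookahead=- remaining=[- ( id * num - num / id ) $]
Step 6: reduce F->num. Stack=[T / F] ptr=3 lookahead=- remaining=[- ( id * num - num / id ) $]
Step 7: reduce T->T / F. Stack=[T] ptr=3 lookahead=- remaining=[- ( id * num - num / id ) $]
Step 8: reduce E->T. Stack=[E] ptr=3 lookahead=- remaining=[- ( id * num - num / id ) $]
Step 9: shift -. Stack=[E -] ptr=4 lookahead=( remaining=[( id * num - num / id ) $]
Step 10: shift (. Stack=[E - (] ptr=5 lookahead=id remaining=[id * num - num / id ) $]
Step 11: shift id. Stack=[E - ( id] ptr=6 lookahead=* remaining=[* num - num / id ) $]
Step 12: reduce F->id. Stack=[E - ( F] ptr=6 lookahead=* remaining=[* num - num / id ) $]
Step 13: reduce T->F. Stack=[E - ( T] ptr=6 lookahead=* remaining=[* num - num / id ) $]
Step 14: shift *. Stack=[E - ( T *] ptr=7 lookahead=num remaining=[num - num / id ) $]
Step 15: shift num. Stack=[E - ( T * num] ptr=8 lookahead=- remaining=[- num / id ) $]
Step 16: reduce F->num. Stack=[E - ( T * F] ptr=8 lookahead=- remaining=[- num / id ) $]
Step 17: reduce T->T * F. Stack=[E - ( T] ptr=8 lookahead=- remaining=[- num / id ) $]
Step 18: reduce E->T. Stack=[E - ( E] ptr=8 lookahead=- remaining=[- num / id ) $]
Step 19: shift -. Stack=[E - ( E -] ptr=9 lookahead=num remaining=[num / id ) $]
Step 20: shift num. Stack=[E - ( E - num] ptr=10 lookahead=/ remaining=[/ id ) $]
Step 21: reduce F->num. Stack=[E - ( E - F] ptr=10 lookahead=/ remaining=[/ id ) $]
Step 22: reduce T->F. Stack=[E - ( E - T] ptr=10 lookahead=/ remaining=[/ id ) $]
Step 23: shift /. Stack=[E - ( E - T /] ptr=11 lookahead=id remaining=[id ) $]
Step 24: shift id. Stack=[E - ( E - T / id] ptr=12 lookahead=) remaining=[) $]
Step 25: reduce F->id. Stack=[E - ( E - T / F] ptr=12 lookahead=) remaining=[) $]
Step 26: reduce T->T / F. Stack=[E - ( E - T] ptr=12 lookahead=) remaining=[) $]
Step 27: reduce E->E - T. Stack=[E - ( E] ptr=12 lookahead=) remaining=[) $]
Step 28: shift ). Stack=[E - ( E )] ptr=13 lookahead=$ remaining=[$]
Step 29: reduce F->( E ). Stack=[E - F] ptr=13 lookahead=$ remaining=[$]
Step 30: reduce T->F. Stack=[E - T] ptr=13 lookahead=$ remaining=[$]
Step 31: reduce E->E - T. Stack=[E] ptr=13 lookahead=$ remaining=[$]
Step 32: accept. Stack=[E] ptr=13 lookahead=$ remaining=[$]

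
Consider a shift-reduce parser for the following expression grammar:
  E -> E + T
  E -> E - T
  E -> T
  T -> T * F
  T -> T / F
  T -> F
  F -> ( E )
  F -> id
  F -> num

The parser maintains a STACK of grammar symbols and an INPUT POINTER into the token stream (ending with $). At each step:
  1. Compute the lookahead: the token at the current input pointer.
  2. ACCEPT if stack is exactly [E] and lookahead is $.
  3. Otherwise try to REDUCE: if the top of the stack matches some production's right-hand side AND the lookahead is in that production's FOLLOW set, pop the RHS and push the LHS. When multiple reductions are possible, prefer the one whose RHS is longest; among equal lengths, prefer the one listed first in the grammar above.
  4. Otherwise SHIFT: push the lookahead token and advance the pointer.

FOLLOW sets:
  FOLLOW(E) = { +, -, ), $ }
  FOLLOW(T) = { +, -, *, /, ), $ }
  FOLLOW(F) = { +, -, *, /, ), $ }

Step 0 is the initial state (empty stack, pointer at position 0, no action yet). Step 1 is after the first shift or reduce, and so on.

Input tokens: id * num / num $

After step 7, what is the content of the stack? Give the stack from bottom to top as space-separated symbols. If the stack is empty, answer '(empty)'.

Step 1: shift id. Stack=[id] ptr=1 lookahead=* remaining=[* num / num $]
Step 2: reduce F->id. Stack=[F] ptr=1 lookahead=* remaining=[* num / num $]
Step 3: reduce T->F. Stack=[T] ptr=1 lookahead=* remaining=[* num / num $]
Step 4: shift *. Stack=[T *] ptr=2 lookahead=num remaining=[num / num $]
Step 5: shift num. Stack=[T * num] ptr=3 lookahead=/ remaining=[/ num $]
Step 6: reduce F->num. Stack=[T * F] ptr=3 lookahead=/ remaining=[/ num $]
Step 7: reduce T->T * F. Stack=[T] ptr=3 lookahead=/ remaining=[/ num $]

Answer: T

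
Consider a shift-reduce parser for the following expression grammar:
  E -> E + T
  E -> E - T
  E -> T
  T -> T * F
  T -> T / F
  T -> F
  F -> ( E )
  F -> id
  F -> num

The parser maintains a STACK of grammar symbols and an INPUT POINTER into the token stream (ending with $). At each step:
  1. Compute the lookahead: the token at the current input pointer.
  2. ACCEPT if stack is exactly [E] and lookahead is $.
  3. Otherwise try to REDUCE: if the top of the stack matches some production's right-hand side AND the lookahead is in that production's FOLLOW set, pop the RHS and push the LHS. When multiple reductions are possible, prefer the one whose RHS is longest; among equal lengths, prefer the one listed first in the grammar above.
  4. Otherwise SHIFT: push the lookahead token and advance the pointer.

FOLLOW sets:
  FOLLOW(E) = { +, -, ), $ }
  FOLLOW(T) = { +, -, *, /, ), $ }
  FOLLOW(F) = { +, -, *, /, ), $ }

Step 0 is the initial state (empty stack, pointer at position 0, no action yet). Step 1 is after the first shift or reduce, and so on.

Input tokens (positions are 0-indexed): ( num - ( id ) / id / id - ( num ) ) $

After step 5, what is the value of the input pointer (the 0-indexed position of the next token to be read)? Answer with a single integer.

Answer: 2

Derivation:
Step 1: shift (. Stack=[(] ptr=1 lookahead=num remaining=[num - ( id ) / id / id - ( num ) ) $]
Step 2: shift num. Stack=[( num] ptr=2 lookahead=- remaining=[- ( id ) / id / id - ( num ) ) $]
Step 3: reduce F->num. Stack=[( F] ptr=2 lookahead=- remaining=[- ( id ) / id / id - ( num ) ) $]
Step 4: reduce T->F. Stack=[( T] ptr=2 lookahead=- remaining=[- ( id ) / id / id - ( num ) ) $]
Step 5: reduce E->T. Stack=[( E] ptr=2 lookahead=- remaining=[- ( id ) / id / id - ( num ) ) $]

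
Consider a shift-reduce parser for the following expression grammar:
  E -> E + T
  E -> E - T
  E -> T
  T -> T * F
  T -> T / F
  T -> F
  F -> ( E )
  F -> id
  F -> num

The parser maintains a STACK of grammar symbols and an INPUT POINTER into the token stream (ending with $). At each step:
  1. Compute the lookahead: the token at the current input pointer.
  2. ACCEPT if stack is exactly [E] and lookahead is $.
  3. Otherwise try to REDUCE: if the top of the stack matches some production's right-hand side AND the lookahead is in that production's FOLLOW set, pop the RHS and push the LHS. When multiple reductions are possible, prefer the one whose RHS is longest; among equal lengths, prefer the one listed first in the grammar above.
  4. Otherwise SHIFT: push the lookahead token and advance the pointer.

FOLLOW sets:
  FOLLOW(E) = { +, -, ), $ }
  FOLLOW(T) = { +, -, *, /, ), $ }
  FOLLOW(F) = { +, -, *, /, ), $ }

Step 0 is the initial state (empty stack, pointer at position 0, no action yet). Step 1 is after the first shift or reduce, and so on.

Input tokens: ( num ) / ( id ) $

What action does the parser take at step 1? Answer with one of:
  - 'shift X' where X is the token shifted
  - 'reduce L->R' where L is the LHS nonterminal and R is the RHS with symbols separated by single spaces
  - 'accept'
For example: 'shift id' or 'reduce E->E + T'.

Step 1: shift (. Stack=[(] ptr=1 lookahead=num remaining=[num ) / ( id ) $]

Answer: shift (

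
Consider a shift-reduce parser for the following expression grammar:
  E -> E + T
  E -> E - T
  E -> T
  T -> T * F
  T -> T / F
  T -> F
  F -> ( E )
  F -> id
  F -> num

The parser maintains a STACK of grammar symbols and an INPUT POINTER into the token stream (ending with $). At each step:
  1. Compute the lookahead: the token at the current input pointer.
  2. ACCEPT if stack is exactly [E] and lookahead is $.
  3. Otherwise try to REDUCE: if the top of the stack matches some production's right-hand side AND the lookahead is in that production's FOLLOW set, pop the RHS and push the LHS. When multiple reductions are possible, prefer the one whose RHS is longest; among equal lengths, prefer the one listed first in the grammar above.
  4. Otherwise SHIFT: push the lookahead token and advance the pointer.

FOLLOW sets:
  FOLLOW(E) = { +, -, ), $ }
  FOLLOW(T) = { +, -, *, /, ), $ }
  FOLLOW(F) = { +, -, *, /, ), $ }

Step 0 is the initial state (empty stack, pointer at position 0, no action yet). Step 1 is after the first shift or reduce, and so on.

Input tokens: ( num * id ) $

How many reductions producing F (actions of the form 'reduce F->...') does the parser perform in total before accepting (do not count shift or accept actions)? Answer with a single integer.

Step 1: shift (. Stack=[(] ptr=1 lookahead=num remaining=[num * id ) $]
Step 2: shift num. Stack=[( num] ptr=2 lookahead=* remaining=[* id ) $]
Step 3: reduce F->num. Stack=[( F] ptr=2 lookahead=* remaining=[* id ) $]
Step 4: reduce T->F. Stack=[( T] ptr=2 lookahead=* remaining=[* id ) $]
Step 5: shift *. Stack=[( T *] ptr=3 lookahead=id remaining=[id ) $]
Step 6: shift id. Stack=[( T * id] ptr=4 lookahead=) remaining=[) $]
Step 7: reduce F->id. Stack=[( T * F] ptr=4 lookahead=) remaining=[) $]
Step 8: reduce T->T * F. Stack=[( T] ptr=4 lookahead=) remaining=[) $]
Step 9: reduce E->T. Stack=[( E] ptr=4 lookahead=) remaining=[) $]
Step 10: shift ). Stack=[( E )] ptr=5 lookahead=$ remaining=[$]
Step 11: reduce F->( E ). Stack=[F] ptr=5 lookahead=$ remaining=[$]
Step 12: reduce T->F. Stack=[T] ptr=5 lookahead=$ remaining=[$]
Step 13: reduce E->T. Stack=[E] ptr=5 lookahead=$ remaining=[$]
Step 14: accept. Stack=[E] ptr=5 lookahead=$ remaining=[$]

Answer: 3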